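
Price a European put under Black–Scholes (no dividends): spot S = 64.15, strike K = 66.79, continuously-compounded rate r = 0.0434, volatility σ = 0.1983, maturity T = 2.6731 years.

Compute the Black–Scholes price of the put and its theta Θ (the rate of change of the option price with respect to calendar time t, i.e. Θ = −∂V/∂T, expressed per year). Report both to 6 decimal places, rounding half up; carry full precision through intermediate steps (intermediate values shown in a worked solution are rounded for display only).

price = 5.835968
Θ = -0.218021

σ√T = 0.1983·√2.6731 = 0.324213
d₁ = (ln(S/K) + (r+σ²/2)T) / (σ√T) = (ln(64.15/66.79) + (0.0434+0.1983²/2)·2.6731) / 0.324213 = (-0.040329 + 0.168570) / 0.324213 = 0.395543
d₂ = d₁ − σ√T = 0.395543 − 0.324213 = 0.071330
e^{−rT} = e^{−0.0434·2.6731} = 0.890464
N(−d₁) = 0.346221,  N(−d₂) = 0.471567
Put price V = K·e^{−rT}·N(−d₂) − S·N(−d₁) = 28.046043 − 22.210075 = 5.835968
φ(d₁) = (1/√(2π))·e^{−d₁²/2} = 0.368924
Θ = −S·φ(d₁)·σ/(2√T) + r·K·e^{−rT}·N(−d₂) = −1.435219 + 1.217198 = -0.218021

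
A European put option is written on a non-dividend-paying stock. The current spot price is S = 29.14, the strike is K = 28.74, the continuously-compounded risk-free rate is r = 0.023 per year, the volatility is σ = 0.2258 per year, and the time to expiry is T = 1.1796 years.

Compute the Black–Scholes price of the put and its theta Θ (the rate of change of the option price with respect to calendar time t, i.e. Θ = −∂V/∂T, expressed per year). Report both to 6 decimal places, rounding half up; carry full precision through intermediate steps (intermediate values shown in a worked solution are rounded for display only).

σ√T = 0.2258·√1.1796 = 0.245240
d₁ = (ln(S/K) + (r+σ²/2)T) / (σ√T) = (ln(29.14/28.74) + (0.023+0.2258²/2)·1.1796) / 0.245240 = (0.013822 + 0.057202) / 0.245240 = 0.289610
d₂ = d₁ − σ√T = 0.289610 − 0.245240 = 0.044370
e^{−rT} = e^{−0.023·1.1796} = 0.973234
N(−d₁) = 0.386057,  N(−d₂) = 0.482305
Put price V = K·e^{−rT}·N(−d₂) − S·N(−d₁) = 13.490418 − 11.249706 = 2.240712
φ(d₁) = (1/√(2π))·e^{−d₁²/2} = 0.382558
Θ = −S·φ(d₁)·σ/(2√T) + r·K·e^{−rT}·N(−d₂) = −1.158812 + 0.310280 = -0.848533

price = 2.240712
Θ = -0.848533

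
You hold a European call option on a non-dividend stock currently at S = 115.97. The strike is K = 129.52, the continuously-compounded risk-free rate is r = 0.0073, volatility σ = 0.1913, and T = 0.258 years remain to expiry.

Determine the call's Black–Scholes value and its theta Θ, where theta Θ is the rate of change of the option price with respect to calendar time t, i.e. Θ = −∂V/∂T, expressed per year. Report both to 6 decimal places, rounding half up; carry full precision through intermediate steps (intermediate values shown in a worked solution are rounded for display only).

σ√T = 0.1913·√0.258 = 0.097168
d₁ = (ln(S/K) + (r+σ²/2)T) / (σ√T) = (ln(115.97/129.52) + (0.0073+0.1913²/2)·0.258) / 0.097168 = (-0.110504 + 0.006604) / 0.097168 = -1.069273
d₂ = d₁ − σ√T = -1.069273 − 0.097168 = -1.166442
e^{−rT} = e^{−0.0073·0.258} = 0.998118
N(d₁) = 0.142473,  N(d₂) = 0.121718
Call price V = S·N(d₁) − K·e^{−rT}·N(d₂) = 16.522623 − 15.735245 = 0.787378
φ(d₁) = (1/√(2π))·e^{−d₁²/2} = 0.225235
Θ = −S·φ(d₁)·σ/(2√T) − r·K·e^{−rT}·N(d₂) = −4.918770 − 0.114867 = -5.033637

price = 0.787378
Θ = -5.033637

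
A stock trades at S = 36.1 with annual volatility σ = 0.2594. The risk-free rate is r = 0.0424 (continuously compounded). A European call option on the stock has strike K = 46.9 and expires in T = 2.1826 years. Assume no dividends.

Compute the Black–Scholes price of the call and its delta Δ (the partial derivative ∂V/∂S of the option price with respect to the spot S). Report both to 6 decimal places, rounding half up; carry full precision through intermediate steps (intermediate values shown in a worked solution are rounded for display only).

price = 3.229754
Δ = 0.401350

σ√T = 0.2594·√2.1826 = 0.383228
d₁ = (ln(S/K) + (r+σ²/2)T) / (σ√T) = (ln(36.1/46.9) + (0.0424+0.2594²/2)·2.1826) / 0.383228 = (-0.261725 + 0.165974) / 0.383228 = -0.249853
d₂ = d₁ − σ√T = -0.249853 − 0.383228 = -0.633081
e^{−rT} = e^{−0.0424·2.1826} = 0.911611
N(d₁) = 0.401350,  N(d₂) = 0.263340
Call price V = S·N(d₁) − K·e^{−rT}·N(d₂) = 14.488748 − 11.258994 = 3.229754
Δ = N(d₁) = 0.401350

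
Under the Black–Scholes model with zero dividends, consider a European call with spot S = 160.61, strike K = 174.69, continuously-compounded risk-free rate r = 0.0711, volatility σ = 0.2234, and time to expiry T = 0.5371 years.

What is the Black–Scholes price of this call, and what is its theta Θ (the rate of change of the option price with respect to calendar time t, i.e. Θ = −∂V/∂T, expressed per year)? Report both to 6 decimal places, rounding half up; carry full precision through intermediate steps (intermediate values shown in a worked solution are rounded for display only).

σ√T = 0.2234·√0.5371 = 0.163723
d₁ = (ln(S/K) + (r+σ²/2)T) / (σ√T) = (ln(160.61/174.69) + (0.0711+0.2234²/2)·0.5371) / 0.163723 = (-0.084034 + 0.051590) / 0.163723 = -0.198160
d₂ = d₁ − σ√T = -0.198160 − 0.163723 = -0.361883
e^{−rT} = e^{−0.0711·0.5371} = 0.962532
N(d₁) = 0.421460,  N(d₂) = 0.358720
Call price V = S·N(d₁) − K·e^{−rT}·N(d₂) = 67.690683 − 60.316814 = 7.373869
φ(d₁) = (1/√(2π))·e^{−d₁²/2} = 0.391186
Θ = −S·φ(d₁)·σ/(2√T) − r·K·e^{−rT}·N(d₂) = −9.575941 − 4.288525 = -13.864466

price = 7.373869
Θ = -13.864466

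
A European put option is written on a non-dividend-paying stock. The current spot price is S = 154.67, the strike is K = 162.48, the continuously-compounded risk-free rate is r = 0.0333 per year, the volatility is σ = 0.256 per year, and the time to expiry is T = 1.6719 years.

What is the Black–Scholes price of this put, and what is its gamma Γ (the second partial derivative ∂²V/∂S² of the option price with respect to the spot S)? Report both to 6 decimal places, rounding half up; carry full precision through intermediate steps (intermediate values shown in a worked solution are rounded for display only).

price = 19.776502
Γ = 0.007660

σ√T = 0.256·√1.6719 = 0.331013
d₁ = (ln(S/K) + (r+σ²/2)T) / (σ√T) = (ln(154.67/162.48) + (0.0333+0.256²/2)·1.6719) / 0.331013 = (-0.049261 + 0.110459) / 0.331013 = 0.184881
d₂ = d₁ − σ√T = 0.184881 − 0.331013 = -0.146132
e^{−rT} = e^{−0.0333·1.6719} = 0.945847
N(−d₁) = 0.426661,  N(−d₂) = 0.558091
Put price V = K·e^{−rT}·N(−d₂) − S·N(−d₁) = 85.768194 − 65.991692 = 19.776502
φ(d₁) = (1/√(2π))·e^{−d₁²/2} = 0.392182
Γ = φ(d₁) / (S·σ·√T) = 0.007660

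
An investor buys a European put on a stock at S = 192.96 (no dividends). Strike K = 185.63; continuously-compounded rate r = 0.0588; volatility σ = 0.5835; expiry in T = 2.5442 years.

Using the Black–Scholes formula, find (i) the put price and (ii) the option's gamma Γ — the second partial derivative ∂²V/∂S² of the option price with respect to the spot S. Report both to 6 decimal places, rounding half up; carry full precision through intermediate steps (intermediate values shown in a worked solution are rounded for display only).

σ√T = 0.5835·√2.5442 = 0.930715
d₁ = (ln(S/K) + (r+σ²/2)T) / (σ√T) = (ln(192.96/185.63) + (0.0588+0.5835²/2)·2.5442) / 0.930715 = (0.038727 + 0.582714) / 0.930715 = 0.667703
d₂ = d₁ − σ√T = 0.667703 − 0.930715 = -0.263011
e^{−rT} = e^{−0.0588·2.5442} = 0.861053
N(−d₁) = 0.252161,  N(−d₂) = 0.603729
Put price V = K·e^{−rT}·N(−d₂) − S·N(−d₁) = 96.498422 − 48.657081 = 47.841341
φ(d₁) = (1/√(2π))·e^{−d₁²/2} = 0.319227
Γ = φ(d₁) / (S·σ·√T) = 0.001778

price = 47.841341
Γ = 0.001778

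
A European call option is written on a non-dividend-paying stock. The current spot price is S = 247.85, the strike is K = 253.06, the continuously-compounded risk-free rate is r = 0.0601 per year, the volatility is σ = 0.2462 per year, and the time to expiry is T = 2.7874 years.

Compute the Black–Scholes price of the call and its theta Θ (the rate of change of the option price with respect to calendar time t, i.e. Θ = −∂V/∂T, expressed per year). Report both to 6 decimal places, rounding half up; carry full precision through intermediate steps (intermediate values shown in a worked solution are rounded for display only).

σ√T = 0.2462·√2.7874 = 0.411043
d₁ = (ln(S/K) + (r+σ²/2)T) / (σ√T) = (ln(247.85/253.06) + (0.0601+0.2462²/2)·2.7874) / 0.411043 = (-0.020803 + 0.252001) / 0.411043 = 0.562467
d₂ = d₁ − σ√T = 0.562467 − 0.411043 = 0.151423
e^{−rT} = e^{−0.0601·2.7874} = 0.845757
N(d₁) = 0.713101,  N(d₂) = 0.560179
Call price V = S·N(d₁) − K·e^{−rT}·N(d₂) = 176.742064 − 119.893645 = 56.848419
φ(d₁) = (1/√(2π))·e^{−d₁²/2} = 0.340574
Θ = −S·φ(d₁)·σ/(2√T) − r·K·e^{−rT}·N(d₂) = −6.223846 − 7.205608 = -13.429454

price = 56.848419
Θ = -13.429454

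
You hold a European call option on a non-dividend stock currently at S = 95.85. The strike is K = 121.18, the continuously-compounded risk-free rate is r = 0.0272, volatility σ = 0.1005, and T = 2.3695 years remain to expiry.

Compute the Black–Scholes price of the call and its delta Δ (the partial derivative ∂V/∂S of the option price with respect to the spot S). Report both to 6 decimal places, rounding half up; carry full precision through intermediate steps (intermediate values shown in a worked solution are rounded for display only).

σ√T = 0.1005·√2.3695 = 0.154701
d₁ = (ln(S/K) + (r+σ²/2)T) / (σ√T) = (ln(95.85/121.18) + (0.0272+0.1005²/2)·2.3695) / 0.154701 = (-0.234493 + 0.076417) / 0.154701 = -1.021813
d₂ = d₁ − σ√T = -1.021813 − 0.154701 = -1.176514
e^{−rT} = e^{−0.0272·2.3695} = 0.937583
N(d₁) = 0.153435,  N(d₂) = 0.119695
Call price V = S·N(d₁) − K·e^{−rT}·N(d₂) = 14.706726 − 13.599271 = 1.107455
Δ = N(d₁) = 0.153435

price = 1.107455
Δ = 0.153435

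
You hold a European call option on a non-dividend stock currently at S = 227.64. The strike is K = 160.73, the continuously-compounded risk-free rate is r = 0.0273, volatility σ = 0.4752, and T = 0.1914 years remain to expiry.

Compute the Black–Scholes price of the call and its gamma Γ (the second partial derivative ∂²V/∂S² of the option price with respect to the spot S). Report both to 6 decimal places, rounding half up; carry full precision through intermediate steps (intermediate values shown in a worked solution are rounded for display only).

σ√T = 0.4752·√0.1914 = 0.207897
d₁ = (ln(S/K) + (r+σ²/2)T) / (σ√T) = (ln(227.64/160.73) + (0.0273+0.4752²/2)·0.1914) / 0.207897 = (0.348039 + 0.026836) / 0.207897 = 1.803181
d₂ = d₁ − σ√T = 1.803181 − 0.207897 = 1.595284
e^{−rT} = e^{−0.0273·0.1914} = 0.994788
N(d₁) = 0.964320,  N(d₂) = 0.944676
Call price V = S·N(d₁) − K·e^{−rT}·N(d₂) = 219.517829 − 151.046405 = 68.471424
φ(d₁) = (1/√(2π))·e^{−d₁²/2} = 0.078499
Γ = φ(d₁) / (S·σ·√T) = 0.001659

price = 68.471424
Γ = 0.001659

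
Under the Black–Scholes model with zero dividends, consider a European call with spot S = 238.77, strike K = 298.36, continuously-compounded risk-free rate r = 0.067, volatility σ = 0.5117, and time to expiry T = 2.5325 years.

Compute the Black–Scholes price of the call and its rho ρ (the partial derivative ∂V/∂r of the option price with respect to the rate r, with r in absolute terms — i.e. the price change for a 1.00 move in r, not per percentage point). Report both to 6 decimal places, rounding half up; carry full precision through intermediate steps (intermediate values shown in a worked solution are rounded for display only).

price = 71.178072
ρ = 202.987344

σ√T = 0.5117·√2.5325 = 0.814311
d₁ = (ln(S/K) + (r+σ²/2)T) / (σ√T) = (ln(238.77/298.36) + (0.067+0.5117²/2)·2.5325) / 0.814311 = (-0.222800 + 0.501228) / 0.814311 = 0.341919
d₂ = d₁ − σ√T = 0.341919 − 0.814311 = -0.472392
e^{−rT} = e^{−0.067·2.5325} = 0.843937
N(d₁) = 0.633794,  N(d₂) = 0.318324
Call price V = S·N(d₁) − K·e^{−rT}·N(d₂) = 151.331022 − 80.152949 = 71.178072
ρ = K·T·e^{−rT}·N(d₂) = 202.987344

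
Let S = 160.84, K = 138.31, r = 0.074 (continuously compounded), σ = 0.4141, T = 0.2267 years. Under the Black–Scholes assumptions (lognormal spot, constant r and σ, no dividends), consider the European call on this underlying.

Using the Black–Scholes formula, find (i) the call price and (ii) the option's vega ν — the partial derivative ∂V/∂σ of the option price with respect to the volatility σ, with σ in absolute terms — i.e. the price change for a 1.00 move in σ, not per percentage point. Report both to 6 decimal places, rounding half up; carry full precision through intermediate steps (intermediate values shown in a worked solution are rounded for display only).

price = 28.025655
ν = 19.473084

σ√T = 0.4141·√0.2267 = 0.197166
d₁ = (ln(S/K) + (r+σ²/2)T) / (σ√T) = (ln(160.84/138.31) + (0.074+0.4141²/2)·0.2267) / 0.197166 = (0.150913 + 0.036213) / 0.197166 = 0.949078
d₂ = d₁ − σ√T = 0.949078 − 0.197166 = 0.751912
e^{−rT} = e^{−0.074·0.2267} = 0.983364
N(d₁) = 0.828710,  N(d₂) = 0.773948
Call price V = S·N(d₁) − K·e^{−rT}·N(d₂) = 133.289640 − 105.263985 = 28.025655
φ(d₁) = (1/√(2π))·e^{−d₁²/2} = 0.254282
ν = S·φ(d₁)·√T = 19.473084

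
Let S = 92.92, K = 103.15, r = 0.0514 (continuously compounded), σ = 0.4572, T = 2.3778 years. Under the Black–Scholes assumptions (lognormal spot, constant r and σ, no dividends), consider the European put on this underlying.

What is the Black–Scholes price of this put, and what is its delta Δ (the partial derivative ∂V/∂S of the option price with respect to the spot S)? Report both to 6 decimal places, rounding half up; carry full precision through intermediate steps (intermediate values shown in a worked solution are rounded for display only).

σ√T = 0.4572·√2.3778 = 0.705008
d₁ = (ln(S/K) + (r+σ²/2)T) / (σ√T) = (ln(92.92/103.15) + (0.0514+0.4572²/2)·2.3778) / 0.705008 = (-0.104445 + 0.370737) / 0.705008 = 0.377714
d₂ = d₁ − σ√T = 0.377714 − 0.705008 = -0.327293
e^{−rT} = e^{−0.0514·2.3778} = 0.884955
N(−d₁) = 0.352821,  N(−d₂) = 0.628277
Put price V = K·e^{−rT}·N(−d₂) − S·N(−d₁) = 57.351052 − 32.784165 = 24.566888
Δ = −N(−d₁) = -0.352821

price = 24.566888
Δ = -0.352821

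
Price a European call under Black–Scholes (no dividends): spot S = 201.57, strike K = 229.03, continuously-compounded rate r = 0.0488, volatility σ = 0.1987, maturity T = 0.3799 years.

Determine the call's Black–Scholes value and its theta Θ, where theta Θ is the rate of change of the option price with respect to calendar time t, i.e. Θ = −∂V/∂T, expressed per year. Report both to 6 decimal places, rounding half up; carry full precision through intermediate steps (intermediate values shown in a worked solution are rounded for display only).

σ√T = 0.1987·√0.3799 = 0.122471
d₁ = (ln(S/K) + (r+σ²/2)T) / (σ√T) = (ln(201.57/229.03) + (0.0488+0.1987²/2)·0.3799) / 0.122471 = (-0.127716 + 0.026039) / 0.122471 = -0.830219
d₂ = d₁ − σ√T = -0.830219 − 0.122471 = -0.952690
e^{−rT} = e^{−0.0488·0.3799} = 0.981632
N(d₁) = 0.203207,  N(d₂) = 0.170374
Call price V = S·N(d₁) − K·e^{−rT}·N(d₂) = 40.960514 − 38.303910 = 2.656604
φ(d₁) = (1/√(2π))·e^{−d₁²/2} = 0.282643
Θ = −S·φ(d₁)·σ/(2√T) − r·K·e^{−rT}·N(d₂) = −9.183271 − 1.869231 = -11.052501

price = 2.656604
Θ = -11.052501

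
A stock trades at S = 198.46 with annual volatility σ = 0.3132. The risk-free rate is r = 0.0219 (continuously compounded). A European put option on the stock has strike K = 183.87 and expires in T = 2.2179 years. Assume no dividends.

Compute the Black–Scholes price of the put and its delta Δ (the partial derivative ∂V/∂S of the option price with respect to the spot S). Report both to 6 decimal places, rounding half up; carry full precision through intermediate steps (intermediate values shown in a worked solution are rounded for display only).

price = 23.999086
Δ = -0.308165

σ√T = 0.3132·√2.2179 = 0.466437
d₁ = (ln(S/K) + (r+σ²/2)T) / (σ√T) = (ln(198.46/183.87) + (0.0219+0.3132²/2)·2.2179) / 0.466437 = (0.076359 + 0.157354) / 0.466437 = 0.501059
d₂ = d₁ − σ√T = 0.501059 − 0.466437 = 0.034622
e^{−rT} = e^{−0.0219·2.2179} = 0.952589
N(−d₁) = 0.308165,  N(−d₂) = 0.486191
Put price V = K·e^{−rT}·N(−d₂) − S·N(−d₁) = 85.157490 − 61.158404 = 23.999086
Δ = −N(−d₁) = -0.308165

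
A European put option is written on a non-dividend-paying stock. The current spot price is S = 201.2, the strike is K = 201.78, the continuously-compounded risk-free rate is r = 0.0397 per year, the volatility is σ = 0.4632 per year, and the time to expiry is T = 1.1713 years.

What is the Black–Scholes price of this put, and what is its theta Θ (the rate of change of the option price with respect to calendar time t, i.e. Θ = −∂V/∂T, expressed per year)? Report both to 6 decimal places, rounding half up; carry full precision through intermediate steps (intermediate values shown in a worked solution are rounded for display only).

price = 34.821450
Θ = -11.904630

σ√T = 0.4632·√1.1713 = 0.501306
d₁ = (ln(S/K) + (r+σ²/2)T) / (σ√T) = (ln(201.2/201.78) + (0.0397+0.4632²/2)·1.1713) / 0.501306 = (-0.002879 + 0.172154) / 0.501306 = 0.337670
d₂ = d₁ − σ√T = 0.337670 − 0.501306 = -0.163636
e^{−rT} = e^{−0.0397·1.1713} = 0.954564
N(−d₁) = 0.367806,  N(−d₂) = 0.564991
Put price V = K·e^{−rT}·N(−d₂) − S·N(−d₁) = 108.824027 − 74.002577 = 34.821450
φ(d₁) = (1/√(2π))·e^{−d₁²/2} = 0.376835
Θ = −S·φ(d₁)·σ/(2√T) + r·K·e^{−rT}·N(−d₂) = −16.224944 + 4.320314 = -11.904630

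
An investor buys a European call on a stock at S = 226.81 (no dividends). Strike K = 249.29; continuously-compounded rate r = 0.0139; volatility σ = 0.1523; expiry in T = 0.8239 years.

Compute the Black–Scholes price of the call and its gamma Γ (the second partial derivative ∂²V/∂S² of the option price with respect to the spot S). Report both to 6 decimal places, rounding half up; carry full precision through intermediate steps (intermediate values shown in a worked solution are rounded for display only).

price = 5.498845
Γ = 0.011047

σ√T = 0.1523·√0.8239 = 0.138241
d₁ = (ln(S/K) + (r+σ²/2)T) / (σ√T) = (ln(226.81/249.29) + (0.0139+0.1523²/2)·0.8239) / 0.138241 = (-0.094504 + 0.021008) / 0.138241 = -0.531656
d₂ = d₁ − σ√T = -0.531656 − 0.138241 = -0.669897
e^{−rT} = e^{−0.0139·0.8239} = 0.988613
N(d₁) = 0.297482,  N(d₂) = 0.251462
Call price V = S·N(d₁) − K·e^{−rT}·N(d₂) = 67.471924 − 61.973079 = 5.498845
φ(d₁) = (1/√(2π))·e^{−d₁²/2} = 0.346363
Γ = φ(d₁) / (S·σ·√T) = 0.011047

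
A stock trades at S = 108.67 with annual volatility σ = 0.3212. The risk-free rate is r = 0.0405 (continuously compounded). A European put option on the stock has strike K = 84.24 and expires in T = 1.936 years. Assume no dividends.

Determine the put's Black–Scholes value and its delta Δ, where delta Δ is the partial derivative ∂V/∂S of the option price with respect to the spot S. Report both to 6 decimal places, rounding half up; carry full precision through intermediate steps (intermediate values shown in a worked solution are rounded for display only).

price = 5.360159
Δ = -0.166352

σ√T = 0.3212·√1.936 = 0.446918
d₁ = (ln(S/K) + (r+σ²/2)T) / (σ√T) = (ln(108.67/84.24) + (0.0405+0.3212²/2)·1.936) / 0.446918 = (0.254646 + 0.178276) / 0.446918 = 0.968682
d₂ = d₁ − σ√T = 0.968682 − 0.446918 = 0.521764
e^{−rT} = e^{−0.0405·1.936} = 0.924587
N(−d₁) = 0.166352,  N(−d₂) = 0.300917
Put price V = K·e^{−rT}·N(−d₂) − S·N(−d₁) = 23.437616 − 18.077457 = 5.360159
Δ = −N(−d₁) = -0.166352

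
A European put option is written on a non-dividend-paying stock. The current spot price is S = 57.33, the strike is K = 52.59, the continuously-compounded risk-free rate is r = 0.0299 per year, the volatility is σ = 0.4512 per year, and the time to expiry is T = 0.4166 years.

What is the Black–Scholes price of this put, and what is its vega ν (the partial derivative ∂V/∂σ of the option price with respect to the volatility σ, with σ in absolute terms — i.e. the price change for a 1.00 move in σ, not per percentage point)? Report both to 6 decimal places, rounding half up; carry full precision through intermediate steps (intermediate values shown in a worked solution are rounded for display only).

price = 3.986992
ν = 13.126040

σ√T = 0.4512·√0.4166 = 0.291225
d₁ = (ln(S/K) + (r+σ²/2)T) / (σ√T) = (ln(57.33/52.59) + (0.0299+0.4512²/2)·0.4166) / 0.291225 = (0.086298 + 0.054862) / 0.291225 = 0.484712
d₂ = d₁ − σ√T = 0.484712 − 0.291225 = 0.193487
e^{−rT} = e^{−0.0299·0.4166} = 0.987621
N(−d₁) = 0.313940,  N(−d₂) = 0.423289
Put price V = K·e^{−rT}·N(−d₂) − S·N(−d₁) = 21.985181 − 17.998189 = 3.986992
φ(d₁) = (1/√(2π))·e^{−d₁²/2} = 0.354725
ν = S·φ(d₁)·√T = 13.126040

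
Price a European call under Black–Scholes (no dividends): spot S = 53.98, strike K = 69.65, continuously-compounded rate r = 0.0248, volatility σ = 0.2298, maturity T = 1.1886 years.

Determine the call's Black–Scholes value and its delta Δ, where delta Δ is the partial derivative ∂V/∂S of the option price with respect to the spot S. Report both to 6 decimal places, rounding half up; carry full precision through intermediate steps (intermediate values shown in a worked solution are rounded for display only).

price = 1.513938
Δ = 0.219354

σ√T = 0.2298·√1.1886 = 0.250535
d₁ = (ln(S/K) + (r+σ²/2)T) / (σ√T) = (ln(53.98/69.65) + (0.0248+0.2298²/2)·1.1886) / 0.250535 = (-0.254869 + 0.060861) / 0.250535 = -0.774376
d₂ = d₁ − σ√T = -0.774376 − 0.250535 = -1.024910
e^{−rT} = e^{−0.0248·1.1886} = 0.970953
N(d₁) = 0.219354,  N(d₂) = 0.152703
Call price V = S·N(d₁) − K·e^{−rT}·N(d₂) = 11.840746 − 10.326808 = 1.513938
Δ = N(d₁) = 0.219354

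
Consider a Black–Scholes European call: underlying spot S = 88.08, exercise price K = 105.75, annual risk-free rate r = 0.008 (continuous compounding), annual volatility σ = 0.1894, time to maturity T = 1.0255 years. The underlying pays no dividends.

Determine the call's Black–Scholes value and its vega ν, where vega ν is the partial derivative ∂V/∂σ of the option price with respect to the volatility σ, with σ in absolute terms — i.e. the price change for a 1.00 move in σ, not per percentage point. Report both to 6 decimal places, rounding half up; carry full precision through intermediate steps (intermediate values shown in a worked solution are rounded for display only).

σ√T = 0.1894·√1.0255 = 0.191800
d₁ = (ln(S/K) + (r+σ²/2)T) / (σ√T) = (ln(88.08/105.75) + (0.008+0.1894²/2)·1.0255) / 0.191800 = (-0.182832 + 0.026598) / 0.191800 = -0.814573
d₂ = d₁ − σ√T = -0.814573 − 0.191800 = -1.006372
e^{−rT} = e^{−0.008·1.0255} = 0.991830
N(d₁) = 0.207658,  N(d₂) = 0.157118
Call price V = S·N(d₁) − K·e^{−rT}·N(d₂) = 18.290556 − 16.479498 = 1.811058
φ(d₁) = (1/√(2π))·e^{−d₁²/2} = 0.286303
ν = S·φ(d₁)·√T = 25.537110

price = 1.811058
ν = 25.537110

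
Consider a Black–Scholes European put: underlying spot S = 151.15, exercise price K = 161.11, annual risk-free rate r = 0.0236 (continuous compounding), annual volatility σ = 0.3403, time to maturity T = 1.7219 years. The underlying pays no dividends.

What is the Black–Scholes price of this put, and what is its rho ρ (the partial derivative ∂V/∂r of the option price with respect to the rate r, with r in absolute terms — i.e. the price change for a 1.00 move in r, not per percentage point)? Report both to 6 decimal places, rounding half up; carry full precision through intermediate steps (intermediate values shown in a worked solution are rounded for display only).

σ√T = 0.3403·√1.7219 = 0.446546
d₁ = (ln(S/K) + (r+σ²/2)T) / (σ√T) = (ln(151.15/161.11) + (0.0236+0.3403²/2)·1.7219) / 0.446546 = (-0.063815 + 0.140338) / 0.446546 = 0.171368
d₂ = d₁ − σ√T = 0.171368 − 0.446546 = -0.275178
e^{−rT} = e^{−0.0236·1.7219} = 0.960178
N(−d₁) = 0.431967,  N(−d₂) = 0.608410
Put price V = K·e^{−rT}·N(−d₂) − S·N(−d₁) = 94.117533 − 65.291832 = 28.825701
ρ = −K·T·e^{−rT}·N(−d₂) = -162.060979

price = 28.825701
ρ = -162.060979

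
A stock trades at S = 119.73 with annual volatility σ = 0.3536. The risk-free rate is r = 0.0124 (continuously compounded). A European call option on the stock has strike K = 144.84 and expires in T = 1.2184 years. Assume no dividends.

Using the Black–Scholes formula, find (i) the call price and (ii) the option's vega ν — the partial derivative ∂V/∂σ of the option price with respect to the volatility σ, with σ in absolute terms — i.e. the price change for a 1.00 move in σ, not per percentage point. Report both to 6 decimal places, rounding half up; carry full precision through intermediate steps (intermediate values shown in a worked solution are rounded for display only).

price = 10.812596
ν = 51.051188

σ√T = 0.3536·√1.2184 = 0.390308
d₁ = (ln(S/K) + (r+σ²/2)T) / (σ√T) = (ln(119.73/144.84) + (0.0124+0.3536²/2)·1.2184) / 0.390308 = (-0.190390 + 0.091278) / 0.390308 = -0.253934
d₂ = d₁ − σ√T = -0.253934 − 0.390308 = -0.644241
e^{−rT} = e^{−0.0124·1.2184} = 0.985005
N(d₁) = 0.399773,  N(d₂) = 0.259709
Call price V = S·N(d₁) − K·e^{−rT}·N(d₂) = 47.864875 − 37.052279 = 10.812596
φ(d₁) = (1/√(2π))·e^{−d₁²/2} = 0.386285
ν = S·φ(d₁)·√T = 51.051188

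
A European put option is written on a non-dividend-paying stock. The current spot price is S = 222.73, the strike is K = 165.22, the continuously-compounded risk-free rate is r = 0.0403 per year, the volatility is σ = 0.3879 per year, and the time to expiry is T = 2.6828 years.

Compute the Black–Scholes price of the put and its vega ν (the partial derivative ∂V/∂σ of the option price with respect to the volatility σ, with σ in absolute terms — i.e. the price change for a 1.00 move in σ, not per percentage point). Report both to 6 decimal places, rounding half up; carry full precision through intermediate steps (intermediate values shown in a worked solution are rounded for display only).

price = 17.734604
ν = 91.984315

σ√T = 0.3879·√2.6828 = 0.635351
d₁ = (ln(S/K) + (r+σ²/2)T) / (σ√T) = (ln(222.73/165.22) + (0.0403+0.3879²/2)·2.6828) / 0.635351 = (0.298682 + 0.309952) / 0.635351 = 0.957950
d₂ = d₁ − σ√T = 0.957950 − 0.635351 = 0.322599
e^{−rT} = e^{−0.0403·2.6828} = 0.897523
N(−d₁) = 0.169044,  N(−d₂) = 0.373500
Put price V = K·e^{−rT}·N(−d₂) − S·N(−d₁) = 55.385766 − 37.651162 = 17.734604
φ(d₁) = (1/√(2π))·e^{−d₁²/2} = 0.252140
ν = S·φ(d₁)·√T = 91.984315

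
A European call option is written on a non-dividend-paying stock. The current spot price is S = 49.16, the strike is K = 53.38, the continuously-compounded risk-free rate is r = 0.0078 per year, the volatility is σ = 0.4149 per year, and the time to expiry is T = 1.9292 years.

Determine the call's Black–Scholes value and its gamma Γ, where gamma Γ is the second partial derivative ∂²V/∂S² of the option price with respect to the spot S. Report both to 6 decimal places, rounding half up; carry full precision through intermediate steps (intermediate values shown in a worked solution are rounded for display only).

σ√T = 0.4149·√1.9292 = 0.576278
d₁ = (ln(S/K) + (r+σ²/2)T) / (σ√T) = (ln(49.16/53.38) + (0.0078+0.4149²/2)·1.9292) / 0.576278 = (-0.082356 + 0.181096) / 0.576278 = 0.171341
d₂ = d₁ − σ√T = 0.171341 − 0.576278 = -0.404937
e^{−rT} = e^{−0.0078·1.9292} = 0.985065
N(d₁) = 0.568022,  N(d₂) = 0.342762
Call price V = S·N(d₁) − K·e^{−rT}·N(d₂) = 27.923971 − 18.023369 = 9.900602
φ(d₁) = (1/√(2π))·e^{−d₁²/2} = 0.393129
Γ = φ(d₁) / (S·σ·√T) = 0.013877

price = 9.900602
Γ = 0.013877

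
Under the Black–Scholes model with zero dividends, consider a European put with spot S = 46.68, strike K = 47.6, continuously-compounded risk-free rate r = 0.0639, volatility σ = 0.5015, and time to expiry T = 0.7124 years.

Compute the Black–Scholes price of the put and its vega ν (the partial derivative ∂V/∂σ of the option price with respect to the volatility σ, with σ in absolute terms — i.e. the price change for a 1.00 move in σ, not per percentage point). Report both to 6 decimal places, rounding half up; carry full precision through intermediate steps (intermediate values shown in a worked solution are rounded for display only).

σ√T = 0.5015·√0.7124 = 0.423285
d₁ = (ln(S/K) + (r+σ²/2)T) / (σ√T) = (ln(46.68/47.6) + (0.0639+0.5015²/2)·0.7124) / 0.423285 = (-0.019517 + 0.135107) / 0.423285 = 0.273080
d₂ = d₁ − σ√T = 0.273080 − 0.423285 = -0.150205
e^{−rT} = e^{−0.0639·0.7124} = 0.955498
N(−d₁) = 0.392396,  N(−d₂) = 0.559699
Put price V = K·e^{−rT}·N(−d₂) − S·N(−d₁) = 25.456058 − 18.317046 = 7.139012
φ(d₁) = (1/√(2π))·e^{−d₁²/2} = 0.384341
ν = S·φ(d₁)·√T = 15.142921

price = 7.139012
ν = 15.142921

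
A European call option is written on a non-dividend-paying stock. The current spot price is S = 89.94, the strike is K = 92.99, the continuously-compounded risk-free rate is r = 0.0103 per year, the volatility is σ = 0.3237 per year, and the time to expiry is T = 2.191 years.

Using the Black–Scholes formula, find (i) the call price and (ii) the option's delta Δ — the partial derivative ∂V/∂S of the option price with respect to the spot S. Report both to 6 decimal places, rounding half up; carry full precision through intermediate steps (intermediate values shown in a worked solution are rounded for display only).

σ√T = 0.3237·√2.191 = 0.479142
d₁ = (ln(S/K) + (r+σ²/2)T) / (σ√T) = (ln(89.94/92.99) + (0.0103+0.3237²/2)·2.191) / 0.479142 = (-0.033349 + 0.137356) / 0.479142 = 0.217068
d₂ = d₁ − σ√T = 0.217068 − 0.479142 = -0.262073
e^{−rT} = e^{−0.0103·2.191} = 0.977685
N(d₁) = 0.585922,  N(d₂) = 0.396632
Call price V = S·N(d₁) − K·e^{−rT}·N(d₂) = 52.697865 − 36.059828 = 16.638036
Δ = N(d₁) = 0.585922

price = 16.638036
Δ = 0.585922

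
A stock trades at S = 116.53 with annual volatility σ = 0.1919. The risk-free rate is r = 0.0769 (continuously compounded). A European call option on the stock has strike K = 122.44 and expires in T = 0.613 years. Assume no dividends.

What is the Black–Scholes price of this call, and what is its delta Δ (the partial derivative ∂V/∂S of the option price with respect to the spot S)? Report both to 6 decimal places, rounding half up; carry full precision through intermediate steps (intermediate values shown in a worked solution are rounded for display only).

price = 6.851138
Δ = 0.523762

σ√T = 0.1919·√0.613 = 0.150247
d₁ = (ln(S/K) + (r+σ²/2)T) / (σ√T) = (ln(116.53/122.44) + (0.0769+0.1919²/2)·0.613) / 0.150247 = (-0.049472 + 0.058427) / 0.150247 = 0.059598
d₂ = d₁ − σ√T = 0.059598 − 0.150247 = -0.090649
e^{−rT} = e^{−0.0769·0.613} = 0.953954
N(d₁) = 0.523762,  N(d₂) = 0.463886
Call price V = S·N(d₁) − K·e^{−rT}·N(d₂) = 61.033990 − 54.182852 = 6.851138
Δ = N(d₁) = 0.523762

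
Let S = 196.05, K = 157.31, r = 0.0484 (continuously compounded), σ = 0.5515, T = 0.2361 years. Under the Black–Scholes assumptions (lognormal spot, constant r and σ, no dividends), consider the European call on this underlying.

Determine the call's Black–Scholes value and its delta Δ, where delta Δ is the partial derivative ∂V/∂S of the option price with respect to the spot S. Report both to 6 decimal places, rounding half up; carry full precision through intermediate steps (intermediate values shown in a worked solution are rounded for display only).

σ√T = 0.5515·√0.2361 = 0.267975
d₁ = (ln(S/K) + (r+σ²/2)T) / (σ√T) = (ln(196.05/157.31) + (0.0484+0.5515²/2)·0.2361) / 0.267975 = (0.220151 + 0.047332) / 0.267975 = 0.998169
d₂ = d₁ − σ√T = 0.998169 − 0.267975 = 0.730194
e^{−rT} = e^{−0.0484·0.2361} = 0.988638
N(d₁) = 0.840901,  N(d₂) = 0.767364
Call price V = S·N(d₁) − K·e^{−rT}·N(d₂) = 164.858680 − 119.342489 = 45.516191
Δ = N(d₁) = 0.840901

price = 45.516191
Δ = 0.840901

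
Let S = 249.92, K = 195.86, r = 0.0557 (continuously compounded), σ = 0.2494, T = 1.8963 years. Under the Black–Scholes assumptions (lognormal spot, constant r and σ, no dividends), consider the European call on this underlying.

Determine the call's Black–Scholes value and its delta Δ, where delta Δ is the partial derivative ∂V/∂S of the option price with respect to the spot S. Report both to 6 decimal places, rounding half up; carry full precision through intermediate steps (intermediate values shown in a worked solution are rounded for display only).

σ√T = 0.2494·√1.8963 = 0.343439
d₁ = (ln(S/K) + (r+σ²/2)T) / (σ√T) = (ln(249.92/195.86) + (0.0557+0.2494²/2)·1.8963) / 0.343439 = (0.243741 + 0.164599) / 0.343439 = 1.188973
d₂ = d₁ − σ√T = 1.188973 − 0.343439 = 0.845533
e^{−rT} = e^{−0.0557·1.8963} = 0.899763
N(d₁) = 0.882775,  N(d₂) = 0.801093
Call price V = S·N(d₁) − K·e^{−rT}·N(d₂) = 220.623076 − 141.174758 = 79.448318
Δ = N(d₁) = 0.882775

price = 79.448318
Δ = 0.882775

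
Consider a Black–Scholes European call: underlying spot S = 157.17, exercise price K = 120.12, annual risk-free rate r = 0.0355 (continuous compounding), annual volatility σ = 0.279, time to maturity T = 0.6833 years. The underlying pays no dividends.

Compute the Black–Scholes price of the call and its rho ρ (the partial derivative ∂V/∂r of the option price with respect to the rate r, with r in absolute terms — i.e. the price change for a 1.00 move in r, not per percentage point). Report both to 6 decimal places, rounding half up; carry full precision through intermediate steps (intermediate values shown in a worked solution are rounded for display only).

price = 41.437758
ρ = 70.182513

σ√T = 0.279·√0.6833 = 0.230627
d₁ = (ln(S/K) + (r+σ²/2)T) / (σ√T) = (ln(157.17/120.12) + (0.0355+0.279²/2)·0.6833) / 0.230627 = (0.268837 + 0.050852) / 0.230627 = 1.386171
d₂ = d₁ − σ√T = 1.386171 − 0.230627 = 1.155544
e^{−rT} = e^{−0.0355·0.6833} = 0.976035
N(d₁) = 0.917153,  N(d₂) = 0.876066
Call price V = S·N(d₁) − K·e^{−rT}·N(d₂) = 144.148885 − 102.711127 = 41.437758
ρ = K·T·e^{−rT}·N(d₂) = 70.182513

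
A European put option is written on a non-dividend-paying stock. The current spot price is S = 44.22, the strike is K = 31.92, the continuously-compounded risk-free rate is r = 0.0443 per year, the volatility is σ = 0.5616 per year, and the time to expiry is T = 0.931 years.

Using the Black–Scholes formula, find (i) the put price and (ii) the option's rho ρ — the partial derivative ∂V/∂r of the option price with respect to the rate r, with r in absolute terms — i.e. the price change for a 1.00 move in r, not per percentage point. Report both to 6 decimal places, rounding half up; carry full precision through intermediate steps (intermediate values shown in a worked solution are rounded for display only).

σ√T = 0.5616·√0.931 = 0.541879
d₁ = (ln(S/K) + (r+σ²/2)T) / (σ√T) = (ln(44.22/31.92) + (0.0443+0.5616²/2)·0.931) / 0.541879 = (0.325944 + 0.188059) / 0.541879 = 0.948559
d₂ = d₁ − σ√T = 0.948559 − 0.541879 = 0.406681
e^{−rT} = e^{−0.0443·0.931} = 0.959596
N(−d₁) = 0.171422,  N(−d₂) = 0.342121
Put price V = K·e^{−rT}·N(−d₂) − S·N(−d₁) = 10.479274 − 7.580299 = 2.898975
ρ = −K·T·e^{−rT}·N(−d₂) = -9.756204

price = 2.898975
ρ = -9.756204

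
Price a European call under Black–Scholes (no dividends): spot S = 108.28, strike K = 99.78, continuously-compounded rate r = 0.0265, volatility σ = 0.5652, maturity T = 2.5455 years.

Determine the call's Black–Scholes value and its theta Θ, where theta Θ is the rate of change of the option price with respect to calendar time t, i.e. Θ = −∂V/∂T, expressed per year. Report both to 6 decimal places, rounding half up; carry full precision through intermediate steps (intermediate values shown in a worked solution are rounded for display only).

price = 43.012723
Θ = -7.286010

σ√T = 0.5652·√2.5455 = 0.901755
d₁ = (ln(S/K) + (r+σ²/2)T) / (σ√T) = (ln(108.28/99.78) + (0.0265+0.5652²/2)·2.5455) / 0.901755 = (0.081753 + 0.474037) / 0.901755 = 0.616342
d₂ = d₁ − σ√T = 0.616342 − 0.901755 = -0.285413
e^{−rT} = e^{−0.0265·2.5455} = 0.934769
N(d₁) = 0.731166,  N(d₂) = 0.387664
Call price V = S·N(d₁) − K·e^{−rT}·N(d₂) = 79.170614 − 36.157891 = 43.012723
φ(d₁) = (1/√(2π))·e^{−d₁²/2} = 0.329929
Θ = −S·φ(d₁)·σ/(2√T) − r·K·e^{−rT}·N(d₂) = −6.327826 − 0.958184 = -7.286010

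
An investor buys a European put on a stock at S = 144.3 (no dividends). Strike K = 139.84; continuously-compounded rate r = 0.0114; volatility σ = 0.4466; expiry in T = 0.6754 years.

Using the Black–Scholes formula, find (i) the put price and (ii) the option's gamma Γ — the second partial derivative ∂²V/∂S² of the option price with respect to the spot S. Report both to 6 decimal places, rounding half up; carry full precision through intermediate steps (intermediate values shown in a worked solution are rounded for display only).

σ√T = 0.4466·√0.6754 = 0.367028
d₁ = (ln(S/K) + (r+σ²/2)T) / (σ√T) = (ln(144.3/139.84) + (0.0114+0.4466²/2)·0.6754) / 0.367028 = (0.031396 + 0.075054) / 0.367028 = 0.290032
d₂ = d₁ − σ√T = 0.290032 − 0.367028 = -0.076996
e^{−rT} = e^{−0.0114·0.6754} = 0.992330
N(−d₁) = 0.385896,  N(−d₂) = 0.530687
Put price V = K·e^{−rT}·N(−d₂) − S·N(−d₁) = 73.642018 − 55.684771 = 17.957247
φ(d₁) = (1/√(2π))·e^{−d₁²/2} = 0.382511
Γ = φ(d₁) / (S·σ·√T) = 0.007222

price = 17.957247
Γ = 0.007222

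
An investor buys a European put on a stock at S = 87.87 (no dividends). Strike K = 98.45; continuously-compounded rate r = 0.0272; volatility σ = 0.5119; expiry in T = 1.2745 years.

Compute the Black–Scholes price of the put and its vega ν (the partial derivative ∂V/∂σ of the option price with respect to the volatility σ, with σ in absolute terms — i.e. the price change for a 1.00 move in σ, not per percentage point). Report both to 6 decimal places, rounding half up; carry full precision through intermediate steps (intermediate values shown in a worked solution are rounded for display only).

price = 24.602994
ν = 39.119188

σ√T = 0.5119·√1.2745 = 0.577903
d₁ = (ln(S/K) + (r+σ²/2)T) / (σ√T) = (ln(87.87/98.45) + (0.0272+0.5119²/2)·1.2745) / 0.577903 = (-0.113690 + 0.201652) / 0.577903 = 0.152209
d₂ = d₁ − σ√T = 0.152209 − 0.577903 = -0.425694
e^{−rT} = e^{−0.0272·1.2745} = 0.965928
N(−d₁) = 0.439511,  N(−d₂) = 0.664835
Put price V = K·e^{−rT}·N(−d₂) − S·N(−d₁) = 63.222829 − 38.619836 = 24.602994
φ(d₁) = (1/√(2π))·e^{−d₁²/2} = 0.394348
ν = S·φ(d₁)·√T = 39.119188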